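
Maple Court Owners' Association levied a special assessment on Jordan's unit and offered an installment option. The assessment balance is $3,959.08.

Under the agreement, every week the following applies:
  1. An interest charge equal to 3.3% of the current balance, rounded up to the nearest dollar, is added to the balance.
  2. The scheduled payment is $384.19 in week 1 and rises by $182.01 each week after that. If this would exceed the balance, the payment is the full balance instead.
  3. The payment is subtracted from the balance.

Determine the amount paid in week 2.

Week 1: $3,959.08 +$131.00 interest = $4,090.08; pay $384.19 → $3,705.89
Week 2: $3,705.89 +$123.00 interest = $3,828.89; pay $566.20 → $3,262.69

$566.20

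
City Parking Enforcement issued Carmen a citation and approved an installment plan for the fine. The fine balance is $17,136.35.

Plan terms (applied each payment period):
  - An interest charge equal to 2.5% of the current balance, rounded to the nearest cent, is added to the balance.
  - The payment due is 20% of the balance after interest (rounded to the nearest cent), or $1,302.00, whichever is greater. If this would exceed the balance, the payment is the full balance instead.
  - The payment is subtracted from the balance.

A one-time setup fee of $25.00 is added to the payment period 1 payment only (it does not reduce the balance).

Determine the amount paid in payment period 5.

$1,588.28

Payment period 1: opening $17,136.35; interest $428.41 → $17,564.76; payment $3,512.95 (+ $25.00 fee); balance $14,051.81
Payment period 2: opening $14,051.81; interest $351.30 → $14,403.11; payment $2,880.62; balance $11,522.49
Payment period 3: opening $11,522.49; interest $288.06 → $11,810.55; payment $2,362.11; balance $9,448.44
Payment period 4: opening $9,448.44; interest $236.21 → $9,684.65; payment $1,936.93; balance $7,747.72
Payment period 5: opening $7,747.72; interest $193.69 → $7,941.41; payment $1,588.28; balance $6,353.13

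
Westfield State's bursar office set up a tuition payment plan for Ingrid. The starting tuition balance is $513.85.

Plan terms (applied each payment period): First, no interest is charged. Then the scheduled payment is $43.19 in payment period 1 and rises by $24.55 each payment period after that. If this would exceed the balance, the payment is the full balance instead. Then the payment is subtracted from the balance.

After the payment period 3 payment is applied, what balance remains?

Payment period 1: $513.85 − $43.19 → $470.66
Payment period 2: $470.66 − $67.74 → $402.92
Payment period 3: $402.92 − $92.29 → $310.63

$310.63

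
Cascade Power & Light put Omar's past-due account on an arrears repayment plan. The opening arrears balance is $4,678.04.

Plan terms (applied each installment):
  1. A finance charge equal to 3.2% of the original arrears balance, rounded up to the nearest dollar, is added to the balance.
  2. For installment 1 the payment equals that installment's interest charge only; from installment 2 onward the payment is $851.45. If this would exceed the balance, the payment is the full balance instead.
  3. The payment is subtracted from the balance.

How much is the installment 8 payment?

# | Opening | Interest | Payment | End bal
1 | $4,678.04 | $150.00 | $150.00 | $4,678.04
2 | $4,678.04 | $150.00 | $851.45 | $3,976.59
3 | $3,976.59 | $150.00 | $851.45 | $3,275.14
4 | $3,275.14 | $150.00 | $851.45 | $2,573.69
5 | $2,573.69 | $150.00 | $851.45 | $1,872.24
6 | $1,872.24 | $150.00 | $851.45 | $1,170.79
7 | $1,170.79 | $150.00 | $851.45 | $469.34
8 | $469.34 | $150.00 | $619.34 | $0.00

$619.34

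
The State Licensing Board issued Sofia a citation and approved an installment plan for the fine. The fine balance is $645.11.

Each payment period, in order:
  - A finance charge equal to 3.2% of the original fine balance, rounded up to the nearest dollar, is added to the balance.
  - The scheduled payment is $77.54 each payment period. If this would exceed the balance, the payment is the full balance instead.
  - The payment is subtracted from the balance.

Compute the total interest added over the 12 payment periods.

Payment period 1: opening $645.11; interest $21.00 → $666.11; payment $77.54; balance $588.57
Payment period 2: opening $588.57; interest $21.00 → $609.57; payment $77.54; balance $532.03
Payment period 3: opening $532.03; interest $21.00 → $553.03; payment $77.54; balance $475.49
Payment period 4: opening $475.49; interest $21.00 → $496.49; payment $77.54; balance $418.95
Payment period 5: opening $418.95; interest $21.00 → $439.95; payment $77.54; balance $362.41
Payment period 6: opening $362.41; interest $21.00 → $383.41; payment $77.54; balance $305.87
Payment period 7: opening $305.87; interest $21.00 → $326.87; payment $77.54; balance $249.33
Payment period 8: opening $249.33; interest $21.00 → $270.33; payment $77.54; balance $192.79
Payment period 9: opening $192.79; interest $21.00 → $213.79; payment $77.54; balance $136.25
Payment period 10: opening $136.25; interest $21.00 → $157.25; payment $77.54; balance $79.71
Payment period 11: opening $79.71; interest $21.00 → $100.71; payment $77.54; balance $23.17
Payment period 12: opening $23.17; interest $21.00 → $44.17; payment $44.17; balance $0.00
Total interest: $21.00 + $21.00 + $21.00 + $21.00 + $21.00 + $21.00 + $21.00 + $21.00 + $21.00 + $21.00 + $21.00 + $21.00 = $252.00

$252.00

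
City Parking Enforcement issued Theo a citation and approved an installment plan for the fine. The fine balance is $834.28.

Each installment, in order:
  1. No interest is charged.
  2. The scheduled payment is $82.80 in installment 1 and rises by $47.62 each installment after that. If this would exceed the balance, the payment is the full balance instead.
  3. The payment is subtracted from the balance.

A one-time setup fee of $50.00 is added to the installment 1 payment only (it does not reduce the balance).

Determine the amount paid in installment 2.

$130.42

Installment 1: $834.28 − $82.80 (+ $50.00 fee) → $751.48
Installment 2: $751.48 − $130.42 → $621.06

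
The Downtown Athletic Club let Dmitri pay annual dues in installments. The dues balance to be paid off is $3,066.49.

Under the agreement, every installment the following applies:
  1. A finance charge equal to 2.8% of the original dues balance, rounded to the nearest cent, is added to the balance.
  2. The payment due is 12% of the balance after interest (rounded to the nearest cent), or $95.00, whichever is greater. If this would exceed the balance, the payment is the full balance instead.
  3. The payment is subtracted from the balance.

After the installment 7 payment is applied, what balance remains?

Installment 1: $3,066.49 +$85.86 interest = $3,152.35; pay $378.28 → $2,774.07
Installment 2: $2,774.07 +$85.86 interest = $2,859.93; pay $343.19 → $2,516.74
Installment 3: $2,516.74 +$85.86 interest = $2,602.60; pay $312.31 → $2,290.29
Installment 4: $2,290.29 +$85.86 interest = $2,376.15; pay $285.14 → $2,091.01
Installment 5: $2,091.01 +$85.86 interest = $2,176.87; pay $261.22 → $1,915.65
Installment 6: $1,915.65 +$85.86 interest = $2,001.51; pay $240.18 → $1,761.33
Installment 7: $1,761.33 +$85.86 interest = $1,847.19; pay $221.66 → $1,625.53

$1,625.53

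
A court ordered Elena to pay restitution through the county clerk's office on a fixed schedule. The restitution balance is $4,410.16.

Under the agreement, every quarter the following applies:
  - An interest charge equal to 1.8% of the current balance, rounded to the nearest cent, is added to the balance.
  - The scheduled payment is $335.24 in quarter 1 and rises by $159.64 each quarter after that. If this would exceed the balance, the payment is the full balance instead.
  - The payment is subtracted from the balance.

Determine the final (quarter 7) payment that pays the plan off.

$357.73

Quarter 1: $4,410.16 +$79.38 interest = $4,489.54; pay $335.24 → $4,154.30
Quarter 2: $4,154.30 +$74.78 interest = $4,229.08; pay $494.88 → $3,734.20
Quarter 3: $3,734.20 +$67.22 interest = $3,801.42; pay $654.52 → $3,146.90
Quarter 4: $3,146.90 +$56.64 interest = $3,203.54; pay $814.16 → $2,389.38
Quarter 5: $2,389.38 +$43.01 interest = $2,432.39; pay $973.80 → $1,458.59
Quarter 6: $1,458.59 +$26.25 interest = $1,484.84; pay $1,133.44 → $351.40
Quarter 7: $351.40 +$6.33 interest = $357.73; pay $357.73 → $0.00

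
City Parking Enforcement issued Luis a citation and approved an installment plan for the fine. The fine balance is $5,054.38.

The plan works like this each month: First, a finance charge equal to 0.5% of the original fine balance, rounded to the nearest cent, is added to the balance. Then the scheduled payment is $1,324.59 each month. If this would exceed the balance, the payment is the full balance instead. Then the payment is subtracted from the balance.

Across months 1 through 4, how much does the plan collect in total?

Month 1: opening $5,054.38; interest $25.27 → $5,079.65; payment $1,324.59; balance $3,755.06
Month 2: opening $3,755.06; interest $25.27 → $3,780.33; payment $1,324.59; balance $2,455.74
Month 3: opening $2,455.74; interest $25.27 → $2,481.01; payment $1,324.59; balance $1,156.42
Month 4: opening $1,156.42; interest $25.27 → $1,181.69; payment $1,181.69; balance $0.00
Total paid: $5,155.46

$5,155.46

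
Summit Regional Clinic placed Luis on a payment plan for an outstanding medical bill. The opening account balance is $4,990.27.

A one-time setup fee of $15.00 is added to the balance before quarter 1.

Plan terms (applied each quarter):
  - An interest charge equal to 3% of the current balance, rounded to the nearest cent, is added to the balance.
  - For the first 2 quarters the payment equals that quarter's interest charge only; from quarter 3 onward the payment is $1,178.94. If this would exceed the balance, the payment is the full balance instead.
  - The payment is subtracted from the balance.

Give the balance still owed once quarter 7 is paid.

$0.00

Quarter 1: $5,005.27 +$150.16 interest = $5,155.43; pay $150.16 → $5,005.27
Quarter 2: $5,005.27 +$150.16 interest = $5,155.43; pay $150.16 → $5,005.27
Quarter 3: $5,005.27 +$150.16 interest = $5,155.43; pay $1,178.94 → $3,976.49
Quarter 4: $3,976.49 +$119.29 interest = $4,095.78; pay $1,178.94 → $2,916.84
Quarter 5: $2,916.84 +$87.51 interest = $3,004.35; pay $1,178.94 → $1,825.41
Quarter 6: $1,825.41 +$54.76 interest = $1,880.17; pay $1,178.94 → $701.23
Quarter 7: $701.23 +$21.04 interest = $722.27; pay $722.27 → $0.00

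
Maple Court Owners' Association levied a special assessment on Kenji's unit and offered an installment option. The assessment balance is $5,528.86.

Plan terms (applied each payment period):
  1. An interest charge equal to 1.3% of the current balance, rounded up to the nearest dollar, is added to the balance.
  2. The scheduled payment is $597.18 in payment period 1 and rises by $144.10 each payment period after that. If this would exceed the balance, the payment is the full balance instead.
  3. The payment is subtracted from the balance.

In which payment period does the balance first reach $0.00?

Payment period 1: opening $5,528.86; interest $72.00 → $5,600.86; payment $597.18; balance $5,003.68
Payment period 2: opening $5,003.68; interest $66.00 → $5,069.68; payment $741.28; balance $4,328.40
Payment period 3: opening $4,328.40; interest $57.00 → $4,385.40; payment $885.38; balance $3,500.02
Payment period 4: opening $3,500.02; interest $46.00 → $3,546.02; payment $1,029.48; balance $2,516.54
Payment period 5: opening $2,516.54; interest $33.00 → $2,549.54; payment $1,173.58; balance $1,375.96
Payment period 6: opening $1,375.96; interest $18.00 → $1,393.96; payment $1,317.68; balance $76.28
Payment period 7: opening $76.28; interest $1.00 → $77.28; payment $77.28; balance $0.00
Balance reaches $0.00 in payment period 7.

7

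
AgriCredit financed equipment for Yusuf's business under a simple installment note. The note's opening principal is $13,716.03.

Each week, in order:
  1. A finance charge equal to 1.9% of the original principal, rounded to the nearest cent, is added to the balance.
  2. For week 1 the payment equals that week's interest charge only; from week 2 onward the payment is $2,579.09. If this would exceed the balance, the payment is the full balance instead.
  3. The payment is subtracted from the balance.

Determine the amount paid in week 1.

Week 1: $13,716.03 +$260.60 interest = $13,976.63; pay $260.60 → $13,716.03

$260.60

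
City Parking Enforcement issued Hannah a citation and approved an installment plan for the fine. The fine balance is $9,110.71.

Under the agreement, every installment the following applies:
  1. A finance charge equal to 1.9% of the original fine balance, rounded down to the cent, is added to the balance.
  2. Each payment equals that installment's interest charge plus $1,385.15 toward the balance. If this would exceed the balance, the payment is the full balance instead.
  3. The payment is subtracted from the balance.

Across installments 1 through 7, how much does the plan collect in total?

Installment 1: $9,110.71 +$173.10 interest = $9,283.81; pay $1,558.25 → $7,725.56
Installment 2: $7,725.56 +$173.10 interest = $7,898.66; pay $1,558.25 → $6,340.41
Installment 3: $6,340.41 +$173.10 interest = $6,513.51; pay $1,558.25 → $4,955.26
Installment 4: $4,955.26 +$173.10 interest = $5,128.36; pay $1,558.25 → $3,570.11
Installment 5: $3,570.11 +$173.10 interest = $3,743.21; pay $1,558.25 → $2,184.96
Installment 6: $2,184.96 +$173.10 interest = $2,358.06; pay $1,558.25 → $799.81
Installment 7: $799.81 +$173.10 interest = $972.91; pay $972.91 → $0.00
Total paid: $10,322.41

$10,322.41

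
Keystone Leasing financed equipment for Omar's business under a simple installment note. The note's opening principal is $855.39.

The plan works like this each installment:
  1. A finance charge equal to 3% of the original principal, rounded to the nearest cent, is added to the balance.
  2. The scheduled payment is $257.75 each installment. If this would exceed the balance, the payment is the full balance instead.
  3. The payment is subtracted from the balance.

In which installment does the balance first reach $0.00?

Installment 1: opening $855.39; interest $25.66 → $881.05; payment $257.75; balance $623.30
Installment 2: opening $623.30; interest $25.66 → $648.96; payment $257.75; balance $391.21
Installment 3: opening $391.21; interest $25.66 → $416.87; payment $257.75; balance $159.12
Installment 4: opening $159.12; interest $25.66 → $184.78; payment $184.78; balance $0.00
Balance reaches $0.00 in installment 4.

4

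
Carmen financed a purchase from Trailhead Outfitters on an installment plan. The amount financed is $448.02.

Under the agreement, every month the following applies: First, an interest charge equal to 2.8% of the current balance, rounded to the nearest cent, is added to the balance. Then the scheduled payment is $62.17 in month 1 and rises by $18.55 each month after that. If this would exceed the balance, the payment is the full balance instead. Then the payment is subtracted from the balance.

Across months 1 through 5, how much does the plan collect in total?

$491.18

Month 1: $448.02 +$12.54 interest = $460.56; pay $62.17 → $398.39
Month 2: $398.39 +$11.15 interest = $409.54; pay $80.72 → $328.82
Month 3: $328.82 +$9.21 interest = $338.03; pay $99.27 → $238.76
Month 4: $238.76 +$6.69 interest = $245.45; pay $117.82 → $127.63
Month 5: $127.63 +$3.57 interest = $131.20; pay $131.20 → $0.00
Total paid: $491.18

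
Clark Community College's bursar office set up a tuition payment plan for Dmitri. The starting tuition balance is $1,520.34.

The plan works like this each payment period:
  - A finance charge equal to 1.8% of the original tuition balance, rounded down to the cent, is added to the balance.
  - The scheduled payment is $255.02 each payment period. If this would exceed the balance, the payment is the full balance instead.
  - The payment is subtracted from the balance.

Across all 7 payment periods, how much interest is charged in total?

Payment period 1: $1,520.34 +$27.36 interest = $1,547.70; pay $255.02 → $1,292.68
Payment period 2: $1,292.68 +$27.36 interest = $1,320.04; pay $255.02 → $1,065.02
Payment period 3: $1,065.02 +$27.36 interest = $1,092.38; pay $255.02 → $837.36
Payment period 4: $837.36 +$27.36 interest = $864.72; pay $255.02 → $609.70
Payment period 5: $609.70 +$27.36 interest = $637.06; pay $255.02 → $382.04
Payment period 6: $382.04 +$27.36 interest = $409.40; pay $255.02 → $154.38
Payment period 7: $154.38 +$27.36 interest = $181.74; pay $181.74 → $0.00
Total interest: $27.36 + $27.36 + $27.36 + $27.36 + $27.36 + $27.36 + $27.36 = $191.52

$191.52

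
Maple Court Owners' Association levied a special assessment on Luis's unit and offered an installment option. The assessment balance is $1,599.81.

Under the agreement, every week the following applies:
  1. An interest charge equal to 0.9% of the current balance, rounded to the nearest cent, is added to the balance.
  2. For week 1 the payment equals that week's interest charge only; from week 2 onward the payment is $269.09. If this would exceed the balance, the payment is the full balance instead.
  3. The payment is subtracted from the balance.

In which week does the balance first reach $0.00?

Week 1: opening $1,599.81; interest $14.40 → $1,614.21; payment $14.40; balance $1,599.81
Week 2: opening $1,599.81; interest $14.40 → $1,614.21; payment $269.09; balance $1,345.12
Week 3: opening $1,345.12; interest $12.11 → $1,357.23; payment $269.09; balance $1,088.14
Week 4: opening $1,088.14; interest $9.79 → $1,097.93; payment $269.09; balance $828.84
Week 5: opening $828.84; interest $7.46 → $836.30; payment $269.09; balance $567.21
Week 6: opening $567.21; interest $5.10 → $572.31; payment $269.09; balance $303.22
Week 7: opening $303.22; interest $2.73 → $305.95; payment $269.09; balance $36.86
Week 8: opening $36.86; interest $0.33 → $37.19; payment $37.19; balance $0.00
Balance reaches $0.00 in week 8.

8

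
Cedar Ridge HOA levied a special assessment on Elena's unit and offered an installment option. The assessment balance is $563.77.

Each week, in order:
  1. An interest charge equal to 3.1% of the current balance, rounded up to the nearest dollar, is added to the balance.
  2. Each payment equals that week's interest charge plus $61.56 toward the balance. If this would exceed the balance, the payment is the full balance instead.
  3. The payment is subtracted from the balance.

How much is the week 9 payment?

Week 1: $563.77 +$18.00 interest = $581.77; pay $79.56 → $502.21
Week 2: $502.21 +$16.00 interest = $518.21; pay $77.56 → $440.65
Week 3: $440.65 +$14.00 interest = $454.65; pay $75.56 → $379.09
Week 4: $379.09 +$12.00 interest = $391.09; pay $73.56 → $317.53
Week 5: $317.53 +$10.00 interest = $327.53; pay $71.56 → $255.97
Week 6: $255.97 +$8.00 interest = $263.97; pay $69.56 → $194.41
Week 7: $194.41 +$7.00 interest = $201.41; pay $68.56 → $132.85
Week 8: $132.85 +$5.00 interest = $137.85; pay $66.56 → $71.29
Week 9: $71.29 +$3.00 interest = $74.29; pay $64.56 → $9.73

$64.56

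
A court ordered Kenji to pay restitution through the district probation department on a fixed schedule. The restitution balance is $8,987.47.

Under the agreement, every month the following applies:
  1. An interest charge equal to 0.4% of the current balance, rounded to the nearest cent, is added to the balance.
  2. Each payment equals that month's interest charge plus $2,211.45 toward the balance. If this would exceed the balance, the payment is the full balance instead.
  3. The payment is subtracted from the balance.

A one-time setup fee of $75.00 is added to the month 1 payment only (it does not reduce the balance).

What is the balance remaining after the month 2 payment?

$4,564.57

Month 1: $8,987.47 +$35.95 interest = $9,023.42; pay $2,247.40 (+ $75.00 fee) → $6,776.02
Month 2: $6,776.02 +$27.10 interest = $6,803.12; pay $2,238.55 → $4,564.57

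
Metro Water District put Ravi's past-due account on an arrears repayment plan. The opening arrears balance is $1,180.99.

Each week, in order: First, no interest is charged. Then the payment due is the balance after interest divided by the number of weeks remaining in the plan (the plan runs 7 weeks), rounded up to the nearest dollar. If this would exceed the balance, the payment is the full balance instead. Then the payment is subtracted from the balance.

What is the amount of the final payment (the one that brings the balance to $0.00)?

$167.99

Week 1: $1,180.99 − $169.00 → $1,011.99
Week 2: $1,011.99 − $169.00 → $842.99
Week 3: $842.99 − $169.00 → $673.99
Week 4: $673.99 − $169.00 → $504.99
Week 5: $504.99 − $169.00 → $335.99
Week 6: $335.99 − $168.00 → $167.99
Week 7: $167.99 − $167.99 → $0.00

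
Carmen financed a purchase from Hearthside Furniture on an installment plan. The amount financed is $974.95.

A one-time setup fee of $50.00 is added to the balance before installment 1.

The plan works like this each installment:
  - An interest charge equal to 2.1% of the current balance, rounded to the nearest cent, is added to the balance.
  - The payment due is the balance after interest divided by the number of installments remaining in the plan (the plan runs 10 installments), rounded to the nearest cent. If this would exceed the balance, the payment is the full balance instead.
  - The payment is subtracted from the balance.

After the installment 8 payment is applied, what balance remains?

$242.07

Installment 1: opening $1,024.95; interest $21.52 → $1,046.47; payment $104.65; balance $941.82
Installment 2: opening $941.82; interest $19.78 → $961.60; payment $106.84; balance $854.76
Installment 3: opening $854.76; interest $17.95 → $872.71; payment $109.09; balance $763.62
Installment 4: opening $763.62; interest $16.04 → $779.66; payment $111.38; balance $668.28
Installment 5: opening $668.28; interest $14.03 → $682.31; payment $113.72; balance $568.59
Installment 6: opening $568.59; interest $11.94 → $580.53; payment $116.11; balance $464.42
Installment 7: opening $464.42; interest $9.75 → $474.17; payment $118.54; balance $355.63
Installment 8: opening $355.63; interest $7.47 → $363.10; payment $121.03; balance $242.07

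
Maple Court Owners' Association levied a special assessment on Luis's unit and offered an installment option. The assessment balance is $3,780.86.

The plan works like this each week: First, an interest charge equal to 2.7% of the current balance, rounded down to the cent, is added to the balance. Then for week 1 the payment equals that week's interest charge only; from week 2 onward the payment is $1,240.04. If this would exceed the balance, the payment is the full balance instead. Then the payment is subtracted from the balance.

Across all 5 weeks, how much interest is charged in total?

Week 1: opening $3,780.86; interest $102.08 → $3,882.94; payment $102.08; balance $3,780.86
Week 2: opening $3,780.86; interest $102.08 → $3,882.94; payment $1,240.04; balance $2,642.90
Week 3: opening $2,642.90; interest $71.35 → $2,714.25; payment $1,240.04; balance $1,474.21
Week 4: opening $1,474.21; interest $39.80 → $1,514.01; payment $1,240.04; balance $273.97
Week 5: opening $273.97; interest $7.39 → $281.36; payment $281.36; balance $0.00
Total interest: $102.08 + $102.08 + $71.35 + $39.80 + $7.39 = $322.70

$322.70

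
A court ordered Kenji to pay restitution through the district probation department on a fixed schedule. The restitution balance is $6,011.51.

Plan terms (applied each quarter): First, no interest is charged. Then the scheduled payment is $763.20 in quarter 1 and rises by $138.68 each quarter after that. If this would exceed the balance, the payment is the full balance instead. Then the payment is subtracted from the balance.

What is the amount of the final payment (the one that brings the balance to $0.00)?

$808.71

Quarter 1: $6,011.51 − $763.20 → $5,248.31
Quarter 2: $5,248.31 − $901.88 → $4,346.43
Quarter 3: $4,346.43 − $1,040.56 → $3,305.87
Quarter 4: $3,305.87 − $1,179.24 → $2,126.63
Quarter 5: $2,126.63 − $1,317.92 → $808.71
Quarter 6: $808.71 − $808.71 → $0.00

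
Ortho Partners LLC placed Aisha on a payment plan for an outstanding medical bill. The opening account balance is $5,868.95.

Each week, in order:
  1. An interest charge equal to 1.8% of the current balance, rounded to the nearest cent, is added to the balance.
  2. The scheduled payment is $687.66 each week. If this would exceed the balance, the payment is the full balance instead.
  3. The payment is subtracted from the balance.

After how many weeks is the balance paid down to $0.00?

10

Week 1: opening $5,868.95; interest $105.64 → $5,974.59; payment $687.66; balance $5,286.93
Week 2: opening $5,286.93; interest $95.16 → $5,382.09; payment $687.66; balance $4,694.43
Week 3: opening $4,694.43; interest $84.50 → $4,778.93; payment $687.66; balance $4,091.27
Week 4: opening $4,091.27; interest $73.64 → $4,164.91; payment $687.66; balance $3,477.25
Week 5: opening $3,477.25; interest $62.59 → $3,539.84; payment $687.66; balance $2,852.18
Week 6: opening $2,852.18; interest $51.34 → $2,903.52; payment $687.66; balance $2,215.86
Week 7: opening $2,215.86; interest $39.89 → $2,255.75; payment $687.66; balance $1,568.09
Week 8: opening $1,568.09; interest $28.23 → $1,596.32; payment $687.66; balance $908.66
Week 9: opening $908.66; interest $16.36 → $925.02; payment $687.66; balance $237.36
Week 10: opening $237.36; interest $4.27 → $241.63; payment $241.63; balance $0.00
Balance reaches $0.00 in week 10.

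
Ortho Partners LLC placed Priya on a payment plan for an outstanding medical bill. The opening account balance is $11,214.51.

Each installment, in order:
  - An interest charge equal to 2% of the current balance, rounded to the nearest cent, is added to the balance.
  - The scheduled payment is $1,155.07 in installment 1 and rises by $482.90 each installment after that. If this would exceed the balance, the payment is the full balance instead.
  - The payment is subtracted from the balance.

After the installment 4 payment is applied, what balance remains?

Installment 1: opening $11,214.51; interest $224.29 → $11,438.80; payment $1,155.07; balance $10,283.73
Installment 2: opening $10,283.73; interest $205.67 → $10,489.40; payment $1,637.97; balance $8,851.43
Installment 3: opening $8,851.43; interest $177.03 → $9,028.46; payment $2,120.87; balance $6,907.59
Installment 4: opening $6,907.59; interest $138.15 → $7,045.74; payment $2,603.77; balance $4,441.97

$4,441.97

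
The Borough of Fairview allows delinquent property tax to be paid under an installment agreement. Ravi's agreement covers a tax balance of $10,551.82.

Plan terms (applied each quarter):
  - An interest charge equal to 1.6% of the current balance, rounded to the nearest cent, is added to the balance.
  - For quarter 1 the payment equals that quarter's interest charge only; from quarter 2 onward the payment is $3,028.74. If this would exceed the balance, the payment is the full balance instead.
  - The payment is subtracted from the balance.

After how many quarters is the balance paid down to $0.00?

5

Quarter 1: $10,551.82 +$168.83 interest = $10,720.65; pay $168.83 → $10,551.82
Quarter 2: $10,551.82 +$168.83 interest = $10,720.65; pay $3,028.74 → $7,691.91
Quarter 3: $7,691.91 +$123.07 interest = $7,814.98; pay $3,028.74 → $4,786.24
Quarter 4: $4,786.24 +$76.58 interest = $4,862.82; pay $3,028.74 → $1,834.08
Quarter 5: $1,834.08 +$29.35 interest = $1,863.43; pay $1,863.43 → $0.00
Balance reaches $0.00 in quarter 5.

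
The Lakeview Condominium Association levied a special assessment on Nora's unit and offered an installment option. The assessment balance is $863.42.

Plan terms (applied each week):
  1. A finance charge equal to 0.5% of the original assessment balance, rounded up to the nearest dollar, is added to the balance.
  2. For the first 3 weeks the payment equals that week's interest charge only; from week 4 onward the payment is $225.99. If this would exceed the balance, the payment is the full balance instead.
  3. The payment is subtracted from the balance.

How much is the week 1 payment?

$5.00

Week 1: $863.42 +$5.00 interest = $868.42; pay $5.00 → $863.42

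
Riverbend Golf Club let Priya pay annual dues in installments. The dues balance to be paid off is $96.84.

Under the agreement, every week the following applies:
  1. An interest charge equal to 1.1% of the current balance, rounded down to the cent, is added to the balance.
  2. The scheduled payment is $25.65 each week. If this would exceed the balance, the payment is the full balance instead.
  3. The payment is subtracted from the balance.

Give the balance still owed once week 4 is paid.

Week 1: opening $96.84; interest $1.06 → $97.90; payment $25.65; balance $72.25
Week 2: opening $72.25; interest $0.79 → $73.04; payment $25.65; balance $47.39
Week 3: opening $47.39; interest $0.52 → $47.91; payment $25.65; balance $22.26
Week 4: opening $22.26; interest $0.24 → $22.50; payment $22.50; balance $0.00

$0.00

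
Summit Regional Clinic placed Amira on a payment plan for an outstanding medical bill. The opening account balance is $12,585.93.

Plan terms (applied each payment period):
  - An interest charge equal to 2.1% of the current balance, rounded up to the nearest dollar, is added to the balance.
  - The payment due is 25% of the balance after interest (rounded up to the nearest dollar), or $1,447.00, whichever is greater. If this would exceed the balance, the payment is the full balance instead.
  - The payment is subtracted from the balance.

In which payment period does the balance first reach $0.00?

8

Payment period 1: opening $12,585.93; interest $265.00 → $12,850.93; payment $3,213.00; balance $9,637.93
Payment period 2: opening $9,637.93; interest $203.00 → $9,840.93; payment $2,461.00; balance $7,379.93
Payment period 3: opening $7,379.93; interest $155.00 → $7,534.93; payment $1,884.00; balance $5,650.93
Payment period 4: opening $5,650.93; interest $119.00 → $5,769.93; payment $1,447.00; balance $4,322.93
Payment period 5: opening $4,322.93; interest $91.00 → $4,413.93; payment $1,447.00; balance $2,966.93
Payment period 6: opening $2,966.93; interest $63.00 → $3,029.93; payment $1,447.00; balance $1,582.93
Payment period 7: opening $1,582.93; interest $34.00 → $1,616.93; payment $1,447.00; balance $169.93
Payment period 8: opening $169.93; interest $4.00 → $173.93; payment $173.93; balance $0.00
Balance reaches $0.00 in payment period 8.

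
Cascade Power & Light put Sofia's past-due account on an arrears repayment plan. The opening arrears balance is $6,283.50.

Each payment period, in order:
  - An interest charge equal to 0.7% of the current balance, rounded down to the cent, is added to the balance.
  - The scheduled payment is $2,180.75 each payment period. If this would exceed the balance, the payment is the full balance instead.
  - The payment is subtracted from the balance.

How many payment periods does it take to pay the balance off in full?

3

# | Opening | Interest | Payment | End bal
1 | $6,283.50 | $43.98 | $2,180.75 | $4,146.73
2 | $4,146.73 | $29.02 | $2,180.75 | $1,995.00
3 | $1,995.00 | $13.96 | $2,008.96 | $0.00
Balance reaches $0.00 in payment period 3.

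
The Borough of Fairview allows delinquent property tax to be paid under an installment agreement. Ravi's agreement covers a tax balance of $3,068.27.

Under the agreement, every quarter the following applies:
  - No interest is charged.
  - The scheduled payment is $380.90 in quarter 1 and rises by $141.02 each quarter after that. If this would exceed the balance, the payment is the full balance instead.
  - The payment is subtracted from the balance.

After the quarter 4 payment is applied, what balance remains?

$698.55

Quarter 1: opening $3,068.27; payment $380.90; balance $2,687.37
Quarter 2: opening $2,687.37; payment $521.92; balance $2,165.45
Quarter 3: opening $2,165.45; payment $662.94; balance $1,502.51
Quarter 4: opening $1,502.51; payment $803.96; balance $698.55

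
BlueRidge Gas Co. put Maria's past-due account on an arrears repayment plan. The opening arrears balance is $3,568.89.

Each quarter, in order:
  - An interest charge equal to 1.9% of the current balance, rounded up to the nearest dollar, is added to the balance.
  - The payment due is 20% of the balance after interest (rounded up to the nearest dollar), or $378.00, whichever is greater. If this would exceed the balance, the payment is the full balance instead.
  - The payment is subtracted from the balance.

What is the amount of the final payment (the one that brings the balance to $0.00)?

Quarter 1: $3,568.89 +$68.00 interest = $3,636.89; pay $728.00 → $2,908.89
Quarter 2: $2,908.89 +$56.00 interest = $2,964.89; pay $593.00 → $2,371.89
Quarter 3: $2,371.89 +$46.00 interest = $2,417.89; pay $484.00 → $1,933.89
Quarter 4: $1,933.89 +$37.00 interest = $1,970.89; pay $395.00 → $1,575.89
Quarter 5: $1,575.89 +$30.00 interest = $1,605.89; pay $378.00 → $1,227.89
Quarter 6: $1,227.89 +$24.00 interest = $1,251.89; pay $378.00 → $873.89
Quarter 7: $873.89 +$17.00 interest = $890.89; pay $378.00 → $512.89
Quarter 8: $512.89 +$10.00 interest = $522.89; pay $378.00 → $144.89
Quarter 9: $144.89 +$3.00 interest = $147.89; pay $147.89 → $0.00

$147.89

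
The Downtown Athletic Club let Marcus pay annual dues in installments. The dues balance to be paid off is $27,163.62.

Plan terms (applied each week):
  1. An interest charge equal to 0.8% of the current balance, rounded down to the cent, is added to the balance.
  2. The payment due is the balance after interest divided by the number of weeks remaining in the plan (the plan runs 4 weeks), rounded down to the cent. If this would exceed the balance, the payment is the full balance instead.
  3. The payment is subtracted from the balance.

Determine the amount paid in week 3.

Week 1: opening $27,163.62; interest $217.30 → $27,380.92; payment $6,845.23; balance $20,535.69
Week 2: opening $20,535.69; interest $164.28 → $20,699.97; payment $6,899.99; balance $13,799.98
Week 3: opening $13,799.98; interest $110.39 → $13,910.37; payment $6,955.18; balance $6,955.19

$6,955.18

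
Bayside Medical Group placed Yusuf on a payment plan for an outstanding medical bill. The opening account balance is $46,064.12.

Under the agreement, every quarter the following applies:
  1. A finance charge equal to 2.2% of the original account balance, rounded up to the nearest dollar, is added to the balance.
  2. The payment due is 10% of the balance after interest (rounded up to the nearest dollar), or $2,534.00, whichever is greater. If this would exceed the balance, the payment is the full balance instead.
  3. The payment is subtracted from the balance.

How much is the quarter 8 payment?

# | Opening | Interest | Payment | End bal
1 | $46,064.12 | $1,014.00 | $4,708.00 | $42,370.12
2 | $42,370.12 | $1,014.00 | $4,339.00 | $39,045.12
3 | $39,045.12 | $1,014.00 | $4,006.00 | $36,053.12
4 | $36,053.12 | $1,014.00 | $3,707.00 | $33,360.12
5 | $33,360.12 | $1,014.00 | $3,438.00 | $30,936.12
6 | $30,936.12 | $1,014.00 | $3,196.00 | $28,754.12
7 | $28,754.12 | $1,014.00 | $2,977.00 | $26,791.12
8 | $26,791.12 | $1,014.00 | $2,781.00 | $25,024.12

$2,781.00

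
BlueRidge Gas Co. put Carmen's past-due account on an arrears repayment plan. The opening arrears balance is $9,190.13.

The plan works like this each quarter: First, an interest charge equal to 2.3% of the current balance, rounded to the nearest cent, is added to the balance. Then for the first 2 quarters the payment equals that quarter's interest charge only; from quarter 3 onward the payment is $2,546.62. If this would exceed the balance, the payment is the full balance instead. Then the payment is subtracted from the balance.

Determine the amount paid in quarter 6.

# | Opening | Interest | Payment | End bal
1 | $9,190.13 | $211.37 | $211.37 | $9,190.13
2 | $9,190.13 | $211.37 | $211.37 | $9,190.13
3 | $9,190.13 | $211.37 | $2,546.62 | $6,854.88
4 | $6,854.88 | $157.66 | $2,546.62 | $4,465.92
5 | $4,465.92 | $102.72 | $2,546.62 | $2,022.02
6 | $2,022.02 | $46.51 | $2,068.53 | $0.00

$2,068.53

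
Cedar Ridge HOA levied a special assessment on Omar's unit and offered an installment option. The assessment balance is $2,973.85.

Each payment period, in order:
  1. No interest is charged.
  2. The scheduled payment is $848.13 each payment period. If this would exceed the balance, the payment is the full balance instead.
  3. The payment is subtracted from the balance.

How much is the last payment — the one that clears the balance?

$429.46

Payment period 1: $2,973.85 − $848.13 → $2,125.72
Payment period 2: $2,125.72 − $848.13 → $1,277.59
Payment period 3: $1,277.59 − $848.13 → $429.46
Payment period 4: $429.46 − $429.46 → $0.00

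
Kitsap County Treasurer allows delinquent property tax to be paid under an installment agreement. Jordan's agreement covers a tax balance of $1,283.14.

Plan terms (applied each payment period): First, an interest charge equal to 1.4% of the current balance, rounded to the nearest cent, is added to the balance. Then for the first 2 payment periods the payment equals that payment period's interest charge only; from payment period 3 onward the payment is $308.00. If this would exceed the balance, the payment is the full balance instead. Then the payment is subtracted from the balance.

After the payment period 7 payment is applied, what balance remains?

# | Opening | Interest | Payment | End bal
1 | $1,283.14 | $17.96 | $17.96 | $1,283.14
2 | $1,283.14 | $17.96 | $17.96 | $1,283.14
3 | $1,283.14 | $17.96 | $308.00 | $993.10
4 | $993.10 | $13.90 | $308.00 | $699.00
5 | $699.00 | $9.79 | $308.00 | $400.79
6 | $400.79 | $5.61 | $308.00 | $98.40
7 | $98.40 | $1.38 | $99.78 | $0.00

$0.00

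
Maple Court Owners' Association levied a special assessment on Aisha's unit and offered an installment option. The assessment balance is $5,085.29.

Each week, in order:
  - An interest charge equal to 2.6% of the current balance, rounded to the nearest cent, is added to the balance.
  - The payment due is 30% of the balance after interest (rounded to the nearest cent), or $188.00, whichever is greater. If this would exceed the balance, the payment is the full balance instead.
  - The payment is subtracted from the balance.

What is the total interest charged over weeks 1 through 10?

$448.28

Week 1: $5,085.29 +$132.22 interest = $5,217.51; pay $1,565.25 → $3,652.26
Week 2: $3,652.26 +$94.96 interest = $3,747.22; pay $1,124.17 → $2,623.05
Week 3: $2,623.05 +$68.20 interest = $2,691.25; pay $807.38 → $1,883.87
Week 4: $1,883.87 +$48.98 interest = $1,932.85; pay $579.86 → $1,352.99
Week 5: $1,352.99 +$35.18 interest = $1,388.17; pay $416.45 → $971.72
Week 6: $971.72 +$25.26 interest = $996.98; pay $299.09 → $697.89
Week 7: $697.89 +$18.15 interest = $716.04; pay $214.81 → $501.23
Week 8: $501.23 +$13.03 interest = $514.26; pay $188.00 → $326.26
Week 9: $326.26 +$8.48 interest = $334.74; pay $188.00 → $146.74
Week 10: $146.74 +$3.82 interest = $150.56; pay $150.56 → $0.00
Total interest: $132.22 + $94.96 + $68.20 + $48.98 + $35.18 + $25.26 + $18.15 + $13.03 + $8.48 + $3.82 = $448.28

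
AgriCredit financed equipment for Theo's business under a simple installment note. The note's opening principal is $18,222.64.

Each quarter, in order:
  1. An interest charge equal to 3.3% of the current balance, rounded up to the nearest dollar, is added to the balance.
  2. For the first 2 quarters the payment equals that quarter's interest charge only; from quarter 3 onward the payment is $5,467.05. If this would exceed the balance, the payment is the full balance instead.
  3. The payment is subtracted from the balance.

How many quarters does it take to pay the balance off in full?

6

# | Opening | Interest | Payment | End bal
1 | $18,222.64 | $602.00 | $602.00 | $18,222.64
2 | $18,222.64 | $602.00 | $602.00 | $18,222.64
3 | $18,222.64 | $602.00 | $5,467.05 | $13,357.59
4 | $13,357.59 | $441.00 | $5,467.05 | $8,331.54
5 | $8,331.54 | $275.00 | $5,467.05 | $3,139.49
6 | $3,139.49 | $104.00 | $3,243.49 | $0.00
Balance reaches $0.00 in quarter 6.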